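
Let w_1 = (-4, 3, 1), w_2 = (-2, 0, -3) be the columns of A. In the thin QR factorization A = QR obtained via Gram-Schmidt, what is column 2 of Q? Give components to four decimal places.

e_2 = (-0.3547, -0.1663, -0.9201)

w_1 = (-4, 3, 1); ‖w_1‖ = 5.0990, so e_1 = (-0.7845, 0.5883, 0.1961).
e_1·w_2 = (-0.7845)·(-2) + 0.5883·0 + 0.1961·(-3) = 0.9806.
u_2 = w_2 − 0.9806·e_1 = (-1.2308, -0.5769, -3.1923).
‖u_2‖ = 3.4696, so e_2 = (-0.3547, -0.1663, -0.9201).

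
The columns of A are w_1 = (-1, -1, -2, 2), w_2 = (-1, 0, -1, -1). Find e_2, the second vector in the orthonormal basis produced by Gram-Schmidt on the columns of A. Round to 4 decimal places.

w_1 = (-1, -1, -2, 2); ‖w_1‖ = 3.1623, so e_1 = (-0.3162, -0.3162, -0.6325, 0.6325).
e_1·w_2 = (-0.3162)·(-1) + (-0.3162)·0 + (-0.6325)·(-1) + 0.6325·(-1) = 0.3162.
u_2 = w_2 − 0.3162·e_1 = (-0.9000, 0.1000, -0.8000, -1.2000).
‖u_2‖ = 1.7029, so e_2 = (-0.5285, 0.0587, -0.4698, -0.7047).

e_2 = (-0.5285, 0.0587, -0.4698, -0.7047)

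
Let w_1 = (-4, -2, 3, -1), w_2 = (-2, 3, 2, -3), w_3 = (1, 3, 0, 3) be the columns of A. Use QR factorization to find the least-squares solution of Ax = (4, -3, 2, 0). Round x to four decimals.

w_1 = (-4, -2, 3, -1); ‖w_1‖ = 5.4772, so e_1 = (-0.7303, -0.3651, 0.5477, -0.1826).
e_1·w_2 = (-0.7303)·(-2) + (-0.3651)·3 + 0.5477·2 + (-0.1826)·(-3) = 2.0083.
u_2 = w_2 − 2.0083·e_1 = (-0.5333, 3.7333, 0.9000, -2.6333).
‖u_2‖ = 4.6869, so e_2 = (-0.1138, 0.7966, 0.1920, -0.5619).
e_1·w_3 = (-0.7303)·1 + (-0.3651)·3 + 0.5477·0 + (-0.1826)·3 = -2.3735; e_2·w_3 = (-0.1138)·1 + 0.7966·3 + 0.1920·0 + (-0.5619)·3 = 0.5903.
u_3 = w_3 + 2.3735·e_1 − 0.5903·e_2 = (-0.6662, 1.6631, 1.1866, 2.8983).
‖u_3‖ = 3.6081, so e_3 = (-0.1846, 0.4609, 0.3289, 0.8033).
Qᵀb = (-0.7303, -2.4608, -1.4636).
Back-substitute: x_3 = -1.4636/3.6081 = -0.4056.
x_2 = (-2.4608 − 0.5903·(-0.4056))/4.6869 = -0.4739.
x_1 = (-0.7303 − 2.0083·(-0.4739) + 2.3735·(-0.4056))/5.4772 = -0.1353.

x = (-0.1353, -0.4739, -0.4056)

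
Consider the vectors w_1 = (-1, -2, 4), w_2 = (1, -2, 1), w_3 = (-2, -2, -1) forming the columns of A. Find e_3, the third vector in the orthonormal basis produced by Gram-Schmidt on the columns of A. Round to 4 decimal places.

e_1 = w_1/‖w_1‖ = (-1, -2, 4)/4.5826 = (-0.2182, -0.4364, 0.8729).
r_{12} = e_1·w_2 = 1.5275.
u_2 = w_2 − 1.5275·e_1 = (1.3333, -1.3333, -0.3333).
‖u_2‖ = 1.9149, so e_2 = (0.6963, -0.6963, -0.1741).
r_{13} = e_1·w_3 = 0.4364; r_{23} = e_2·w_3 = 0.1741.
u_3 = w_3 − 0.4364·e_1 − 0.1741·e_2 = (-2.0260, -1.6883, -1.3506).
‖u_3‖ = 2.9630, so e_3 = (-0.6838, -0.5698, -0.4558).

e_3 = (-0.6838, -0.5698, -0.4558)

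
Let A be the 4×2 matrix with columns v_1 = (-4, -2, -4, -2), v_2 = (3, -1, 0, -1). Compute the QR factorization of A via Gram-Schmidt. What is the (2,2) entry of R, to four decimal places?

v_1 = (-4, -2, -4, -2); ‖v_1‖ = 6.3246, so e_1 = (-0.6325, -0.3162, -0.6325, -0.3162).
e_1·v_2 = (-0.6325)·3 + (-0.3162)·(-1) + (-0.6325)·0 + (-0.3162)·(-1) = -1.2649.
u_2 = v_2 + 1.2649·e_1 = (2.2000, -1.4000, -0.8000, -1.4000).
r_{22} = ‖u_2‖ = 3.0659.

r_{22} = 3.0659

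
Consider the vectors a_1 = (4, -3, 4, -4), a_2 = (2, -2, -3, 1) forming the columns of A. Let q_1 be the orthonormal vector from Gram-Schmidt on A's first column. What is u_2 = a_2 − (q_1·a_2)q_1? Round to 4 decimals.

a_1 = (4, -3, 4, -4); ‖a_1‖ = 7.5498, so q_1 = (0.5298, -0.3974, 0.5298, -0.5298).
q_1·a_2 = 0.5298·2 + (-0.3974)·(-2) + 0.5298·(-3) + (-0.5298)·1 = -0.2649.
u_2 = a_2 + 0.2649·q_1 = (2.1404, -2.1053, -2.8596, 0.8596).

u_2 = (2.1404, -2.1053, -2.8596, 0.8596)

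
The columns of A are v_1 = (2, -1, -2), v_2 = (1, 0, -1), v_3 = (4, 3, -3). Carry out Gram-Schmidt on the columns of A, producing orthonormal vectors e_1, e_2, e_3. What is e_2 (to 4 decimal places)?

e_2 = (0.2357, 0.9428, -0.2357)

v_1 = (2, -1, -2); ‖v_1‖ = 3.0000, so e_1 = (0.6667, -0.3333, -0.6667).
e_1·v_2 = 0.6667·1 + (-0.3333)·0 + (-0.6667)·(-1) = 1.3333.
u_2 = v_2 − 1.3333·e_1 = (0.1111, 0.4444, -0.1111).
‖u_2‖ = 0.4714, so e_2 = (0.2357, 0.9428, -0.2357).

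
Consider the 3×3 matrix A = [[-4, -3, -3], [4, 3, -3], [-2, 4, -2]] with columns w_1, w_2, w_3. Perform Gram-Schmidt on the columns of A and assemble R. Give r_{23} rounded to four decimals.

e_1 = w_1/‖w_1‖ = (-4, 4, -2)/6.0000 = (-0.6667, 0.6667, -0.3333).
r_{12} = e_1·w_2 = 2.6667.
u_2 = w_2 − 2.6667·e_1 = (-1.2222, 1.2222, 4.8889).
‖u_2‖ = 5.1854, so e_2 = (-0.2357, 0.2357, 0.9428).
r_{23} = e_2·w_3 = -1.8856.

r_{23} = -1.8856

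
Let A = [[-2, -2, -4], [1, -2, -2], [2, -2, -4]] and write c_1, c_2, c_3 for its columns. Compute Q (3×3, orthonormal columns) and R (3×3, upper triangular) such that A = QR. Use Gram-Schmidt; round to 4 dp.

c_1 = (-2, 1, 2); ‖c_1‖ = 3.0000, so q_1 = (-0.6667, 0.3333, 0.6667).
q_1·c_2 = (-0.6667)·(-2) + 0.3333·(-2) + 0.6667·(-2) = -0.6667.
u_2 = c_2 + 0.6667·q_1 = (-2.4444, -1.7778, -1.5556).
‖u_2‖ = 3.3993, so q_2 = (-0.7191, -0.5230, -0.4576).
q_1·c_3 = (-0.6667)·(-4) + 0.3333·(-2) + 0.6667·(-4) = -0.6667; q_2·c_3 = (-0.7191)·(-4) + (-0.5230)·(-2) + (-0.4576)·(-4) = 5.7527.
u_3 = c_3 + 0.6667·q_1 − 5.7527·q_2 = (-0.3077, 1.2308, -0.9231).
‖u_3‖ = 1.5689, so q_3 = (-0.1961, 0.7845, -0.5883).

Q = [[-0.6667, -0.7191, -0.1961], [0.3333, -0.5230, 0.7845], [0.6667, -0.4576, -0.5883]], R = [[3.0000, -0.6667, -0.6667], [0.0000, 3.3993, 5.7527], [0.0000, 0.0000, 1.5689]]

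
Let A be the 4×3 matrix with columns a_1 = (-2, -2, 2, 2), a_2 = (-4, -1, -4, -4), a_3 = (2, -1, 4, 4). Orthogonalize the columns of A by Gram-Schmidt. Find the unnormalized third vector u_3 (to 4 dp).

u_3 = (0.3209, -0.5134, -0.0963, -0.0963)

q_1 = a_1/‖a_1‖ = (-2, -2, 2, 2)/4.0000 = (-0.5000, -0.5000, 0.5000, 0.5000).
r_{12} = q_1·a_2 = -1.5000.
u_2 = a_2 + 1.5000·q_1 = (-4.7500, -1.7500, -3.2500, -3.2500).
‖u_2‖ = 6.8374, so q_2 = (-0.6947, -0.2559, -0.4753, -0.4753).
r_{13} = q_1·a_3 = 3.5000; r_{23} = q_2·a_3 = -4.9361.
u_3 = a_3 − 3.5000·q_1 + 4.9361·q_2 = (0.3209, -0.5134, -0.0963, -0.0963).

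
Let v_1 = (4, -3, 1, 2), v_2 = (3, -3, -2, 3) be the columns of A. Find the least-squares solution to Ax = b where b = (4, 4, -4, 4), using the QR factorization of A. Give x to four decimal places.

v_1 = (4, -3, 1, 2); ‖v_1‖ = 5.4772, so q_1 = (0.7303, -0.5477, 0.1826, 0.3651).
q_1·v_2 = 0.7303·3 + (-0.5477)·(-3) + 0.1826·(-2) + 0.3651·3 = 4.5644.
u_2 = v_2 − 4.5644·q_1 = (-0.3333, -0.5000, -2.8333, 1.3333).
‖u_2‖ = 3.1885, so q_2 = (-0.1045, -0.1568, -0.8886, 0.4182).
Qᵀb = (1.4606, 4.1817).
Back-substitute: x_2 = 4.1817/3.1885 = 1.3115.
x_1 = (1.4606 − 4.5644·1.3115)/5.4772 = -0.8262.

x = (-0.8262, 1.3115)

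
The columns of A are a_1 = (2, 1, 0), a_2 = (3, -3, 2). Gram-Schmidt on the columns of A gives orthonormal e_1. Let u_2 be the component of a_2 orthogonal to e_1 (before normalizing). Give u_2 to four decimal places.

a_1 = (2, 1, 0); ‖a_1‖ = 2.2361, so e_1 = (0.8944, 0.4472, 0.0000).
e_1·a_2 = 0.8944·3 + 0.4472·(-3) + 0.0000·2 = 1.3416.
u_2 = a_2 − 1.3416·e_1 = (1.8000, -3.6000, 2.0000).

u_2 = (1.8000, -3.6000, 2.0000)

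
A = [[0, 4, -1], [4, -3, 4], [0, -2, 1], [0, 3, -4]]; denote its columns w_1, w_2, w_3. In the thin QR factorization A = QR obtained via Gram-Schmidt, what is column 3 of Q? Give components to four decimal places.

w_1 = (0, 4, 0, 0); ‖w_1‖ = 4.0000, so q_1 = (0.0000, 1.0000, 0.0000, 0.0000).
q_1·w_2 = 0.0000·4 + 1.0000·(-3) + 0.0000·(-2) + 0.0000·3 = -3.0000.
u_2 = w_2 + 3.0000·q_1 = (4.0000, 0.0000, -2.0000, 3.0000).
‖u_2‖ = 5.3852, so q_2 = (0.7428, 0.0000, -0.3714, 0.5571).
q_1·w_3 = 0.0000·(-1) + 1.0000·4 + 0.0000·1 + 0.0000·(-4) = 4.0000; q_2·w_3 = 0.7428·(-1) + 0.0000·4 + (-0.3714)·1 + 0.5571·(-4) = -3.3425.
u_3 = w_3 − 4.0000·q_1 + 3.3425·q_2 = (1.4828, 0.0000, -0.2414, -2.1379).
‖u_3‖ = 2.6130, so q_3 = (0.5675, 0.0000, -0.0924, -0.8182).

q_3 = (0.5675, 0.0000, -0.0924, -0.8182)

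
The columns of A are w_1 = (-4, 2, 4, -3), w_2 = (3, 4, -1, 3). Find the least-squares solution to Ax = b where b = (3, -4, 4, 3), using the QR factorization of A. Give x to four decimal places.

x = (-0.3802, -0.2418)

w_1 = (-4, 2, 4, -3); ‖w_1‖ = 6.7082, so q_1 = (-0.5963, 0.2981, 0.5963, -0.4472).
q_1·w_2 = (-0.5963)·3 + 0.2981·4 + 0.5963·(-1) + (-0.4472)·3 = -2.5342.
u_2 = w_2 + 2.5342·q_1 = (1.4889, 4.7556, 0.5111, 1.8667).
‖u_2‖ = 5.3458, so q_2 = (0.2785, 0.8896, 0.0956, 0.3492).
Qᵀb = (-1.9379, -1.2928).
Back-substitute: x_2 = -1.2928/5.3458 = -0.2418.
x_1 = (-1.9379 + 2.5342·(-0.2418))/6.7082 = -0.3802.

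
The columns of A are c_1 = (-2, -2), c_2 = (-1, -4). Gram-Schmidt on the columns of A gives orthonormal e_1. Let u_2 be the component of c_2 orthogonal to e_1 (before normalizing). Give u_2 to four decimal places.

c_1 = (-2, -2); ‖c_1‖ = 2.8284, so e_1 = (-0.7071, -0.7071).
e_1·c_2 = (-0.7071)·(-1) + (-0.7071)·(-4) = 3.5355.
u_2 = c_2 − 3.5355·e_1 = (1.5000, -1.5000).

u_2 = (1.5000, -1.5000)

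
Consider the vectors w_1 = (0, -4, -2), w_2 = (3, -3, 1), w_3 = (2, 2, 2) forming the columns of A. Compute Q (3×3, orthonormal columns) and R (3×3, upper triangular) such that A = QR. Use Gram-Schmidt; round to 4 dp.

q_1 = w_1/‖w_1‖ = (0, -4, -2)/4.4721 = (0.0000, -0.8944, -0.4472).
r_{12} = q_1·w_2 = 2.2361.
u_2 = w_2 − 2.2361·q_1 = (3.0000, -1.0000, 2.0000).
‖u_2‖ = 3.7417, so q_2 = (0.8018, -0.2673, 0.5345).
r_{13} = q_1·w_3 = -2.6833; r_{23} = q_2·w_3 = 2.1381.
u_3 = w_3 + 2.6833·q_1 − 2.1381·q_2 = (0.2857, 0.1714, -0.3429).
‖u_3‖ = 0.4781, so q_3 = (0.5976, 0.3586, -0.7171).

Q = [[0.0000, 0.8018, 0.5976], [-0.8944, -0.2673, 0.3586], [-0.4472, 0.5345, -0.7171]], R = [[4.4721, 2.2361, -2.6833], [0.0000, 3.7417, 2.1381], [0.0000, 0.0000, 0.4781]]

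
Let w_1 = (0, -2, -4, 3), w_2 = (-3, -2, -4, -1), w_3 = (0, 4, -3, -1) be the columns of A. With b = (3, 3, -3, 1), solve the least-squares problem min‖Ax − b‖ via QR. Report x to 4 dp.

q_1 = w_1/‖w_1‖ = (0, -2, -4, 3)/5.3852 = (0.0000, -0.3714, -0.7428, 0.5571).
r_{12} = q_1·w_2 = 3.1568.
u_2 = w_2 − 3.1568·q_1 = (-3.0000, -0.8276, -1.6552, -2.7586).
‖u_2‖ = 4.4760, so q_2 = (-0.6702, -0.1849, -0.3698, -0.6163).
r_{13} = q_1·w_3 = 0.1857; r_{23} = q_2·w_3 = 0.9861.
u_3 = w_3 − 0.1857·q_1 − 0.9861·q_2 = (0.6609, 4.2513, -2.4974, -0.4957).
‖u_3‖ = 4.9993, so q_3 = (0.1322, 0.8504, -0.4996, -0.0992).
Qᵀb = (1.6713, -2.0724, 4.3472).
Back-substitute: x_3 = 4.3472/4.9993 = 0.8696.
x_2 = (-2.0724 − 0.9861·0.8696)/4.4760 = -0.6546.
x_1 = (1.6713 − 3.1568·(-0.6546) − 0.1857·0.8696)/5.3852 = 0.6641.

x = (0.6641, -0.6546, 0.8696)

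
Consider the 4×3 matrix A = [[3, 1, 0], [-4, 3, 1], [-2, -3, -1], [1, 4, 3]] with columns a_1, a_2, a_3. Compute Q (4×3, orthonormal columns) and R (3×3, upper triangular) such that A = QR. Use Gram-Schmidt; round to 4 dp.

a_1 = (3, -4, -2, 1); ‖a_1‖ = 5.4772, so q_1 = (0.5477, -0.7303, -0.3651, 0.1826).
q_1·a_2 = 0.5477·1 + (-0.7303)·3 + (-0.3651)·(-3) + 0.1826·4 = 0.1826.
u_2 = a_2 − 0.1826·q_1 = (0.9000, 3.1333, -2.9333, 3.9667).
‖u_2‖ = 5.9133, so q_2 = (0.1522, 0.5299, -0.4961, 0.6708).
q_1·a_3 = 0.5477·0 + (-0.7303)·1 + (-0.3651)·(-1) + 0.1826·3 = 0.1826; q_2·a_3 = 0.1522·0 + 0.5299·1 + (-0.4961)·(-1) + 0.6708·3 = 3.0384.
u_3 = a_3 − 0.1826·q_1 − 3.0384·q_2 = (-0.5624, -0.4766, 0.5739, 0.9285).
‖u_3‖ = 1.3172, so q_3 = (-0.4270, -0.3619, 0.4357, 0.7049).

Q = [[0.5477, 0.1522, -0.4270], [-0.7303, 0.5299, -0.3619], [-0.3651, -0.4961, 0.4357], [0.1826, 0.6708, 0.7049]], R = [[5.4772, 0.1826, 0.1826], [0.0000, 5.9133, 3.0384], [0.0000, 0.0000, 1.3172]]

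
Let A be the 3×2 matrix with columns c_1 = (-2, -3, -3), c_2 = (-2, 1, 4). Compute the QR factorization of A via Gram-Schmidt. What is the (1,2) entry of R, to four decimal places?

r_{12} = -2.3452

e_1 = c_1/‖c_1‖ = (-2, -3, -3)/4.6904 = (-0.4264, -0.6396, -0.6396).
r_{12} = e_1·c_2 = -2.3452.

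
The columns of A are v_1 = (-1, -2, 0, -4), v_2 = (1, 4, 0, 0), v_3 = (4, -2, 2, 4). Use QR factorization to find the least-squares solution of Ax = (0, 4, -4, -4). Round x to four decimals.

q_1 = v_1/‖v_1‖ = (-1, -2, 0, -4)/4.5826 = (-0.2182, -0.4364, 0.0000, -0.8729).
r_{12} = q_1·v_2 = -1.9640.
u_2 = v_2 + 1.9640·q_1 = (0.5714, 3.1429, 0.0000, -1.7143).
‖u_2‖ = 3.6253, so q_2 = (0.1576, 0.8669, 0.0000, -0.4729).
r_{13} = q_1·v_3 = -3.4915; r_{23} = q_2·v_3 = -2.9948.
u_3 = v_3 + 3.4915·q_1 + 2.9948·q_2 = (3.7101, -0.9275, 2.0000, -0.4638).
‖u_3‖ = 4.3406, so q_3 = (0.8548, -0.2137, 0.4608, -0.1068).
Qᵀb = (1.7457, 5.3592, -2.2705).
Back-substitute: x_3 = -2.2705/4.3406 = -0.5231.
x_2 = (5.3592 + 2.9948·(-0.5231))/3.6253 = 1.0462.
x_1 = (1.7457 + 1.9640·1.0462 + 3.4915·(-0.5231))/4.5826 = 0.4308.

x = (0.4308, 1.0462, -0.5231)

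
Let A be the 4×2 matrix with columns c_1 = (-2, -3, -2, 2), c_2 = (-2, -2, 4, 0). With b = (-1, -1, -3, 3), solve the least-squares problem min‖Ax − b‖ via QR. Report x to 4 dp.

x = (0.8480, -0.4040)

q_1 = c_1/‖c_1‖ = (-2, -3, -2, 2)/4.5826 = (-0.4364, -0.6547, -0.4364, 0.4364).
r_{12} = q_1·c_2 = 0.4364.
u_2 = c_2 − 0.4364·q_1 = (-1.8095, -1.7143, 4.1905, -0.1905).
‖u_2‖ = 4.8795, so q_2 = (-0.3708, -0.3513, 0.8588, -0.0390).
Qᵀb = (3.7097, -1.9713).
Back-substitute: x_2 = -1.9713/4.8795 = -0.4040.
x_1 = (3.7097 − 0.4364·(-0.4040))/4.5826 = 0.8480.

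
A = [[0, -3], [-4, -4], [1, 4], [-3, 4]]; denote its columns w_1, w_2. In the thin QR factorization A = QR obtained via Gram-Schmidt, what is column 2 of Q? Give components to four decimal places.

q_2 = (-0.4062, -0.3750, 0.5000, 0.6666)

w_1 = (0, -4, 1, -3); ‖w_1‖ = 5.0990, so q_1 = (0.0000, -0.7845, 0.1961, -0.5883).
q_1·w_2 = 0.0000·(-3) + (-0.7845)·(-4) + 0.1961·4 + (-0.5883)·4 = 1.5689.
u_2 = w_2 − 1.5689·q_1 = (-3.0000, -2.7692, 3.6923, 4.9231).
‖u_2‖ = 7.3850, so q_2 = (-0.4062, -0.3750, 0.5000, 0.6666).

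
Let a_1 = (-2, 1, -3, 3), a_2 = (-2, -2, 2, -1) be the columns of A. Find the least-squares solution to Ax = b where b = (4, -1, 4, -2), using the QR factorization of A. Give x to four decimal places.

x = (-1.2920, -0.3880)

q_1 = a_1/‖a_1‖ = (-2, 1, -3, 3)/4.7958 = (-0.4170, 0.2085, -0.6255, 0.6255).
r_{12} = q_1·a_2 = -1.4596.
u_2 = a_2 + 1.4596·q_1 = (-2.6087, -1.6957, 1.0870, -0.0870).
‖u_2‖ = 3.2969, so q_2 = (-0.7913, -0.5143, 0.3297, -0.0264).
Qᵀb = (-5.6299, -1.2792).
Back-substitute: x_2 = -1.2792/3.2969 = -0.3880.
x_1 = (-5.6299 + 1.4596·(-0.3880))/4.7958 = -1.2920.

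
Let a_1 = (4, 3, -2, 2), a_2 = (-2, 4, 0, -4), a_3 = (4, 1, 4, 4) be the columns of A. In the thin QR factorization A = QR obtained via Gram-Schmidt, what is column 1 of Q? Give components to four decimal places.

q_1 = (0.6963, 0.5222, -0.3482, 0.3482)

a_1 = (4, 3, -2, 2); ‖a_1‖ = 5.7446, so q_1 = (0.6963, 0.5222, -0.3482, 0.3482).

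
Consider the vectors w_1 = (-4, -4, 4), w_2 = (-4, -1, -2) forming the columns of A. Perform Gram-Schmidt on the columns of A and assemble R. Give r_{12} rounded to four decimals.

w_1 = (-4, -4, 4); ‖w_1‖ = 6.9282, so e_1 = (-0.5774, -0.5774, 0.5774).
r_{12} = e_1·w_2 = 1.7321.

r_{12} = 1.7321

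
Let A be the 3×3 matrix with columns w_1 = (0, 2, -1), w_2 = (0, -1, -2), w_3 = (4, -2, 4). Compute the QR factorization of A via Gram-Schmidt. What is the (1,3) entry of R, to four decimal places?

r_{13} = -3.5777

w_1 = (0, 2, -1); ‖w_1‖ = 2.2361, so e_1 = (0.0000, 0.8944, -0.4472).
r_{13} = e_1·w_3 = -3.5777.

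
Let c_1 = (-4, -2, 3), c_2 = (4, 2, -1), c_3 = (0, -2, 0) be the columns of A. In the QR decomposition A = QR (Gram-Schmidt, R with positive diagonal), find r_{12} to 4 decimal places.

c_1 = (-4, -2, 3); ‖c_1‖ = 5.3852, so q_1 = (-0.7428, -0.3714, 0.5571).
r_{12} = q_1·c_2 = -4.2710.

r_{12} = -4.2710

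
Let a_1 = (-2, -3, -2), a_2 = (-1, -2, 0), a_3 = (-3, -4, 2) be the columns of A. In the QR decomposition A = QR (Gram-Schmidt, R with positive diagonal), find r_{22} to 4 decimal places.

e_1 = a_1/‖a_1‖ = (-2, -3, -2)/4.1231 = (-0.4851, -0.7276, -0.4851).
r_{12} = e_1·a_2 = 1.9403.
u_2 = a_2 − 1.9403·e_1 = (-0.0588, -0.5882, 0.9412).
r_{22} = ‖u_2‖ = 1.1114.

r_{22} = 1.1114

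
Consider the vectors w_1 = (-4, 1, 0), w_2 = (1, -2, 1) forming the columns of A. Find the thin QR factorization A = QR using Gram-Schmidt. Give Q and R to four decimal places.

q_1 = w_1/‖w_1‖ = (-4, 1, 0)/4.1231 = (-0.9701, 0.2425, 0.0000).
r_{12} = q_1·w_2 = -1.4552.
u_2 = w_2 + 1.4552·q_1 = (-0.4118, -1.6471, 1.0000).
‖u_2‖ = 1.9704, so q_2 = (-0.2090, -0.8359, 0.5075).

Q = [[-0.9701, -0.2090], [0.2425, -0.8359], [0.0000, 0.5075]], R = [[4.1231, -1.4552], [0.0000, 1.9704]]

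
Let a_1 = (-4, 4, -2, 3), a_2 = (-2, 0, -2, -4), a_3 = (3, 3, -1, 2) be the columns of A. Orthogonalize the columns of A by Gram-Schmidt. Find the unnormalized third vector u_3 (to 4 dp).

u_3 = (2.7111, 2.2889, -1.6444, -0.5333)

a_1 = (-4, 4, -2, 3); ‖a_1‖ = 6.7082, so e_1 = (-0.5963, 0.5963, -0.2981, 0.4472).
e_1·a_2 = (-0.5963)·(-2) + 0.5963·0 + (-0.2981)·(-2) + 0.4472·(-4) = 0.0000.
u_2 = a_2 − 0.0000·e_1 = (-2.0000, 0.0000, -2.0000, -4.0000).
‖u_2‖ = 4.8990, so e_2 = (-0.4082, 0.0000, -0.4082, -0.8165).
e_1·a_3 = (-0.5963)·3 + 0.5963·3 + (-0.2981)·(-1) + 0.4472·2 = 1.1926; e_2·a_3 = (-0.4082)·3 + (0.0000)·3 + (-0.4082)·(-1) + (-0.8165)·2 = -2.4495.
u_3 = a_3 − 1.1926·e_1 + 2.4495·e_2 = (2.7111, 2.2889, -1.6444, -0.5333).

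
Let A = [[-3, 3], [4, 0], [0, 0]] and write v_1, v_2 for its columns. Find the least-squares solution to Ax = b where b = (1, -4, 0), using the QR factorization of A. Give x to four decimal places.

x = (-1.0000, -0.6667)

v_1 = (-3, 4, 0); ‖v_1‖ = 5.0000, so q_1 = (-0.6000, 0.8000, 0.0000).
q_1·v_2 = (-0.6000)·3 + 0.8000·0 + 0.0000·0 = -1.8000.
u_2 = v_2 + 1.8000·q_1 = (1.9200, 1.4400, 0.0000).
‖u_2‖ = 2.4000, so q_2 = (0.8000, 0.6000, 0.0000).
Qᵀb = (-3.8000, -1.6000).
Back-substitute: x_2 = -1.6000/2.4000 = -0.6667.
x_1 = (-3.8000 + 1.8000·(-0.6667))/5.0000 = -1.0000.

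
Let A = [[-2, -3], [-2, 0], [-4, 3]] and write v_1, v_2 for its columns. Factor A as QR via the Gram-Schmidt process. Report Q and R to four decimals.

Q = [[-0.4082, -0.8616], [-0.4082, -0.1231], [-0.8165, 0.4924]], R = [[4.8990, -1.2247], [0.0000, 4.0620]]

v_1 = (-2, -2, -4); ‖v_1‖ = 4.8990, so q_1 = (-0.4082, -0.4082, -0.8165).
q_1·v_2 = (-0.4082)·(-3) + (-0.4082)·0 + (-0.8165)·3 = -1.2247.
u_2 = v_2 + 1.2247·q_1 = (-3.5000, -0.5000, 2.0000).
‖u_2‖ = 4.0620, so q_2 = (-0.8616, -0.1231, 0.4924).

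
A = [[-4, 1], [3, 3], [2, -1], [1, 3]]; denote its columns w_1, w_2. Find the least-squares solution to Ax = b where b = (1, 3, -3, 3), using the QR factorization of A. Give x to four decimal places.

x = (-0.1631, 1.1489)

e_1 = w_1/‖w_1‖ = (-4, 3, 2, 1)/5.4772 = (-0.7303, 0.5477, 0.3651, 0.1826).
r_{12} = e_1·w_2 = 1.0954.
u_2 = w_2 − 1.0954·e_1 = (1.8000, 2.4000, -1.4000, 2.8000).
‖u_2‖ = 4.3359, so e_2 = (0.4151, 0.5535, -0.3229, 0.6458).
Qᵀb = (0.3651, 4.9817).
Back-substitute: x_2 = 4.9817/4.3359 = 1.1489.
x_1 = (0.3651 − 1.0954·1.1489)/5.4772 = -0.1631.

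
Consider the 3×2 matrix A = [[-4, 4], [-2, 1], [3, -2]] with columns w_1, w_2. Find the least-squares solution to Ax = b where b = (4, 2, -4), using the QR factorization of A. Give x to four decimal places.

w_1 = (-4, -2, 3); ‖w_1‖ = 5.3852, so q_1 = (-0.7428, -0.3714, 0.5571).
q_1·w_2 = (-0.7428)·4 + (-0.3714)·1 + 0.5571·(-2) = -4.4567.
u_2 = w_2 + 4.4567·q_1 = (0.6897, -0.6552, 0.4828).
‖u_2‖ = 1.0667, so q_2 = (0.6465, -0.6142, 0.4526).
Qᵀb = (-5.9423, -0.4526).
Back-substitute: x_2 = -0.4526/1.0667 = -0.4242.
x_1 = (-5.9423 + 4.4567·(-0.4242))/5.3852 = -1.4545.

x = (-1.4545, -0.4242)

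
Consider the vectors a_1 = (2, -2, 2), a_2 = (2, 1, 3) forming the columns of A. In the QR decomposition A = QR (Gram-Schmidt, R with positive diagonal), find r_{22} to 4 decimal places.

r_{22} = 2.9439

e_1 = a_1/‖a_1‖ = (2, -2, 2)/3.4641 = (0.5774, -0.5774, 0.5774).
r_{12} = e_1·a_2 = 2.3094.
u_2 = a_2 − 2.3094·e_1 = (0.6667, 2.3333, 1.6667).
r_{22} = ‖u_2‖ = 2.9439.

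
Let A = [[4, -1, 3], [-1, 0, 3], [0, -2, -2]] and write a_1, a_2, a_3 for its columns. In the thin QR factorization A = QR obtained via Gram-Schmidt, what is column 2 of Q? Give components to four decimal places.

e_2 = (-0.0292, -0.1168, -0.9927)

a_1 = (4, -1, 0); ‖a_1‖ = 4.1231, so e_1 = (0.9701, -0.2425, 0.0000).
e_1·a_2 = 0.9701·(-1) + (-0.2425)·0 + 0.0000·(-2) = -0.9701.
u_2 = a_2 + 0.9701·e_1 = (-0.0588, -0.2353, -2.0000).
‖u_2‖ = 2.0147, so e_2 = (-0.0292, -0.1168, -0.9927).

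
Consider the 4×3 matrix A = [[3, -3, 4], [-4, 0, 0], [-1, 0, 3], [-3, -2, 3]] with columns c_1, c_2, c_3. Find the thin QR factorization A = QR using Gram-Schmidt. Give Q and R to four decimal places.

Q = [[0.5071, -0.7684, 0.0429], [-0.6761, -0.0960, -0.1654], [-0.1690, -0.0240, 0.9832], [-0.5071, -0.6323, -0.0643]], R = [[5.9161, -0.5071, 0.0000], [0.0000, 3.5697, -5.0424], [0.0000, 0.0000, 2.9281]]

c_1 = (3, -4, -1, -3); ‖c_1‖ = 5.9161, so e_1 = (0.5071, -0.6761, -0.1690, -0.5071).
e_1·c_2 = 0.5071·(-3) + (-0.6761)·0 + (-0.1690)·0 + (-0.5071)·(-2) = -0.5071.
u_2 = c_2 + 0.5071·e_1 = (-2.7429, -0.3429, -0.0857, -2.2571).
‖u_2‖ = 3.5697, so e_2 = (-0.7684, -0.0960, -0.0240, -0.6323).
e_1·c_3 = 0.5071·4 + (-0.6761)·0 + (-0.1690)·3 + (-0.5071)·3 = 0.0000; e_2·c_3 = (-0.7684)·4 + (-0.0960)·0 + (-0.0240)·3 + (-0.6323)·3 = -5.0424.
u_3 = c_3 + 0.0000·e_1 + 5.0424·e_2 = (0.1256, -0.4843, 2.8789, -0.1883).
‖u_3‖ = 2.9281, so e_3 = (0.0429, -0.1654, 0.9832, -0.0643).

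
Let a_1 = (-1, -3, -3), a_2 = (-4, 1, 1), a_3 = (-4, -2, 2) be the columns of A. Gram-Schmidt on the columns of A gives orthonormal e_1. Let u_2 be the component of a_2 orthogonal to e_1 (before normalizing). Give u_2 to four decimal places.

u_2 = (-4.1053, 0.6842, 0.6842)

e_1 = a_1/‖a_1‖ = (-1, -3, -3)/4.3589 = (-0.2294, -0.6882, -0.6882).
r_{12} = e_1·a_2 = -0.4588.
u_2 = a_2 + 0.4588·e_1 = (-4.1053, 0.6842, 0.6842).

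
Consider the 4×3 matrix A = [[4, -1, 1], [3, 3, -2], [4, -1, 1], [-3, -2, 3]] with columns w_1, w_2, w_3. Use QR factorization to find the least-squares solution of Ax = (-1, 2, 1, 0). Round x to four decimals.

w_1 = (4, 3, 4, -3); ‖w_1‖ = 7.0711, so q_1 = (0.5657, 0.4243, 0.5657, -0.4243).
q_1·w_2 = 0.5657·(-1) + 0.4243·3 + 0.5657·(-1) + (-0.4243)·(-2) = 0.9899.
u_2 = w_2 − 0.9899·q_1 = (-1.5600, 2.5800, -1.5600, -1.5800).
‖u_2‖ = 3.7443, so q_2 = (-0.4166, 0.6890, -0.4166, -0.4220).
q_1·w_3 = 0.5657·1 + 0.4243·(-2) + 0.5657·1 + (-0.4243)·3 = -0.9899; q_2·w_3 = (-0.4166)·1 + 0.6890·(-2) + (-0.4166)·1 + (-0.4220)·3 = -3.4773.
u_3 = w_3 + 0.9899·q_1 + 3.4773·q_2 = (0.1113, 0.8160, 0.1113, 1.1127).
‖u_3‖ = 1.3888, so q_3 = (0.0801, 0.5876, 0.0801, 0.8012).
Qᵀb = (0.8485, 1.3781, 1.1751).
Back-substitute: x_3 = 1.1751/1.3888 = 0.8462.
x_2 = (1.3781 + 3.4773·0.8462)/3.7443 = 1.1538.
x_1 = (0.8485 − 0.9899·1.1538 + 0.9899·0.8462)/7.0711 = 0.0769.

x = (0.0769, 1.1538, 0.8462)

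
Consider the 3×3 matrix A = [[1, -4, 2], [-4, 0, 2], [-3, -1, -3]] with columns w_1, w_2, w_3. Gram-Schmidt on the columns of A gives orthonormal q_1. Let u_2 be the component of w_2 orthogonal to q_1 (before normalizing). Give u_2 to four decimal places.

q_1 = w_1/‖w_1‖ = (1, -4, -3)/5.0990 = (0.1961, -0.7845, -0.5883).
r_{12} = q_1·w_2 = -0.1961.
u_2 = w_2 + 0.1961·q_1 = (-3.9615, -0.1538, -1.1154).

u_2 = (-3.9615, -0.1538, -1.1154)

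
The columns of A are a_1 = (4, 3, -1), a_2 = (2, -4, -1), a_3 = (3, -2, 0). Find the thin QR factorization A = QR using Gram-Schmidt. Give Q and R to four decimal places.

a_1 = (4, 3, -1); ‖a_1‖ = 5.0990, so e_1 = (0.7845, 0.5883, -0.1961).
e_1·a_2 = 0.7845·2 + 0.5883·(-4) + (-0.1961)·(-1) = -0.5883.
u_2 = a_2 + 0.5883·e_1 = (2.4615, -3.6538, -1.1154).
‖u_2‖ = 4.5447, so e_2 = (0.5416, -0.8040, -0.2454).
e_1·a_3 = 0.7845·3 + 0.5883·(-2) + (-0.1961)·0 = 1.1767; e_2·a_3 = 0.5416·3 + (-0.8040)·(-2) + (-0.2454)·0 = 3.2329.
u_3 = a_3 − 1.1767·e_1 − 3.2329·e_2 = (0.3259, -0.0931, 1.0242).
‖u_3‖ = 1.0788, so e_3 = (0.3021, -0.0863, 0.9494).

Q = [[0.7845, 0.5416, 0.3021], [0.5883, -0.8040, -0.0863], [-0.1961, -0.2454, 0.9494]], R = [[5.0990, -0.5883, 1.1767], [0.0000, 4.5447, 3.2329], [0.0000, 0.0000, 1.0788]]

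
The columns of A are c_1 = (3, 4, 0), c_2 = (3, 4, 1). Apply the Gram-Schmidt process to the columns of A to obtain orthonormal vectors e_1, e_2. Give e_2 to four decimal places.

e_2 = (0.0000, 0.0000, 1.0000)

c_1 = (3, 4, 0); ‖c_1‖ = 5.0000, so e_1 = (0.6000, 0.8000, 0.0000).
e_1·c_2 = 0.6000·3 + 0.8000·4 + 0.0000·1 = 5.0000.
u_2 = c_2 − 5.0000·e_1 = (0.0000, 0.0000, 1.0000).
‖u_2‖ = 1.0000, so e_2 = (0.0000, 0.0000, 1.0000).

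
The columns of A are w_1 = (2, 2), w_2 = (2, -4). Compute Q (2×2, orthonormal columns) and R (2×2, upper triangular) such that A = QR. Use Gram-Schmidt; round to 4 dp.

Q = [[0.7071, 0.7071], [0.7071, -0.7071]], R = [[2.8284, -1.4142], [0.0000, 4.2426]]

w_1 = (2, 2); ‖w_1‖ = 2.8284, so e_1 = (0.7071, 0.7071).
e_1·w_2 = 0.7071·2 + 0.7071·(-4) = -1.4142.
u_2 = w_2 + 1.4142·e_1 = (3.0000, -3.0000).
‖u_2‖ = 4.2426, so e_2 = (0.7071, -0.7071).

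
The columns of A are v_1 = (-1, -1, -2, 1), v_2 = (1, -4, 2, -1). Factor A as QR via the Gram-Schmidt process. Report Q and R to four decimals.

Q = [[-0.3780, 0.1543], [-0.3780, -0.9258], [-0.7559, 0.3086], [0.3780, -0.1543]], R = [[2.6458, -0.7559], [0.0000, 4.6291]]

v_1 = (-1, -1, -2, 1); ‖v_1‖ = 2.6458, so e_1 = (-0.3780, -0.3780, -0.7559, 0.3780).
e_1·v_2 = (-0.3780)·1 + (-0.3780)·(-4) + (-0.7559)·2 + 0.3780·(-1) = -0.7559.
u_2 = v_2 + 0.7559·e_1 = (0.7143, -4.2857, 1.4286, -0.7143).
‖u_2‖ = 4.6291, so e_2 = (0.1543, -0.9258, 0.3086, -0.1543).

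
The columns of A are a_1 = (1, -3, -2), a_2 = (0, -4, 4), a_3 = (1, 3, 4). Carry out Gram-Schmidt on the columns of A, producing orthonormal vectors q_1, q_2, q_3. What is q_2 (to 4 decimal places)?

a_1 = (1, -3, -2); ‖a_1‖ = 3.7417, so q_1 = (0.2673, -0.8018, -0.5345).
q_1·a_2 = 0.2673·0 + (-0.8018)·(-4) + (-0.5345)·4 = 1.0690.
u_2 = a_2 − 1.0690·q_1 = (-0.2857, -3.1429, 4.5714).
‖u_2‖ = 5.5549, so q_2 = (-0.0514, -0.5658, 0.8230).

q_2 = (-0.0514, -0.5658, 0.8230)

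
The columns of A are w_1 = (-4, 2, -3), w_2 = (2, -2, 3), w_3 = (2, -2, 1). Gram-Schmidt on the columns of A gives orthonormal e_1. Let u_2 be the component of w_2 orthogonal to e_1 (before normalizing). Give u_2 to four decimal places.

w_1 = (-4, 2, -3); ‖w_1‖ = 5.3852, so e_1 = (-0.7428, 0.3714, -0.5571).
e_1·w_2 = (-0.7428)·2 + 0.3714·(-2) + (-0.5571)·3 = -3.8996.
u_2 = w_2 + 3.8996·e_1 = (-0.8966, -0.5517, 0.8276).

u_2 = (-0.8966, -0.5517, 0.8276)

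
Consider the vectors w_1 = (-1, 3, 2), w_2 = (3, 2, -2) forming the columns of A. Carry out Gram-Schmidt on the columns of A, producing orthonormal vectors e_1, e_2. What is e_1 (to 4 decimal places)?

e_1 = (-0.2673, 0.8018, 0.5345)

w_1 = (-1, 3, 2); ‖w_1‖ = 3.7417, so e_1 = (-0.2673, 0.8018, 0.5345).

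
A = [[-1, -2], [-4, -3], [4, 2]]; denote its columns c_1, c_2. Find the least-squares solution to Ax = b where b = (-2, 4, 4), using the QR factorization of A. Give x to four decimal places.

x = (0.4416, -0.5714)

e_1 = c_1/‖c_1‖ = (-1, -4, 4)/5.7446 = (-0.1741, -0.6963, 0.6963).
r_{12} = e_1·c_2 = 3.8297.
u_2 = c_2 − 3.8297·e_1 = (-1.3333, -0.3333, -0.6667).
‖u_2‖ = 1.5275, so e_2 = (-0.8729, -0.2182, -0.4364).
Qᵀb = (0.3482, -0.8729).
Back-substitute: x_2 = -0.8729/1.5275 = -0.5714.
x_1 = (0.3482 − 3.8297·(-0.5714))/5.7446 = 0.4416.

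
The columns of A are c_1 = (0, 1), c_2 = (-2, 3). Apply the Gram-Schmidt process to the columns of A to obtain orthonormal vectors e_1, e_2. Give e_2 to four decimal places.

e_2 = (-1.0000, 0.0000)

e_1 = c_1/‖c_1‖ = (0, 1)/1.0000 = (0.0000, 1.0000).
r_{12} = e_1·c_2 = 3.0000.
u_2 = c_2 − 3.0000·e_1 = (-2.0000, 0.0000).
‖u_2‖ = 2.0000, so e_2 = (-1.0000, 0.0000).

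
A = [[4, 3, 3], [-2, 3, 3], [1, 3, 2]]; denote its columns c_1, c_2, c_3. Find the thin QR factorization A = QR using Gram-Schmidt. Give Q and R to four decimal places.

Q = [[0.8729, 0.2673, 0.4082], [-0.4364, 0.8018, 0.4082], [0.2182, 0.5345, -0.8165]], R = [[4.5826, 1.9640, 1.7457], [0.0000, 4.8107, 4.2762], [0.0000, 0.0000, 0.8165]]

e_1 = c_1/‖c_1‖ = (4, -2, 1)/4.5826 = (0.8729, -0.4364, 0.2182).
r_{12} = e_1·c_2 = 1.9640.
u_2 = c_2 − 1.9640·e_1 = (1.2857, 3.8571, 2.5714).
‖u_2‖ = 4.8107, so e_2 = (0.2673, 0.8018, 0.5345).
r_{13} = e_1·c_3 = 1.7457; r_{23} = e_2·c_3 = 4.2762.
u_3 = c_3 − 1.7457·e_1 − 4.2762·e_2 = (0.3333, 0.3333, -0.6667).
‖u_3‖ = 0.8165, so e_3 = (0.4082, 0.4082, -0.8165).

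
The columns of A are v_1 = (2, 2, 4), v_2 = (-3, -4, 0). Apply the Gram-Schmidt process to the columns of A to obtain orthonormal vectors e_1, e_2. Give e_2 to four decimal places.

v_1 = (2, 2, 4); ‖v_1‖ = 4.8990, so e_1 = (0.4082, 0.4082, 0.8165).
e_1·v_2 = 0.4082·(-3) + 0.4082·(-4) + 0.8165·0 = -2.8577.
u_2 = v_2 + 2.8577·e_1 = (-1.8333, -2.8333, 2.3333).
‖u_2‖ = 4.1028, so e_2 = (-0.4468, -0.6906, 0.5687).

e_2 = (-0.4468, -0.6906, 0.5687)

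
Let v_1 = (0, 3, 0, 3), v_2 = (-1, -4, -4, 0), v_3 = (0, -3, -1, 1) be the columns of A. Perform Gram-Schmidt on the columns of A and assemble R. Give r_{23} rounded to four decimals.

q_1 = v_1/‖v_1‖ = (0, 3, 0, 3)/4.2426 = (0.0000, 0.7071, 0.0000, 0.7071).
r_{12} = q_1·v_2 = -2.8284.
u_2 = v_2 + 2.8284·q_1 = (-1.0000, -2.0000, -4.0000, 2.0000).
‖u_2‖ = 5.0000, so q_2 = (-0.2000, -0.4000, -0.8000, 0.4000).
r_{23} = q_2·v_3 = 2.4000.

r_{23} = 2.4000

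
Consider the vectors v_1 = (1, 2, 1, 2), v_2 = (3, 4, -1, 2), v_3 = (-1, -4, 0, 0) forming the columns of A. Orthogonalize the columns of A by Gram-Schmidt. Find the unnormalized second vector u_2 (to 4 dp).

u_2 = (1.6000, 1.2000, -2.4000, -0.8000)

v_1 = (1, 2, 1, 2); ‖v_1‖ = 3.1623, so q_1 = (0.3162, 0.6325, 0.3162, 0.6325).
q_1·v_2 = 0.3162·3 + 0.6325·4 + 0.3162·(-1) + 0.6325·2 = 4.4272.
u_2 = v_2 − 4.4272·q_1 = (1.6000, 1.2000, -2.4000, -0.8000).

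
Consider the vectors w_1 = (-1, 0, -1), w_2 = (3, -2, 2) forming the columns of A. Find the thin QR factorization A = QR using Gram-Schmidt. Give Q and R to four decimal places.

Q = [[-0.7071, 0.2357], [0.0000, -0.9428], [-0.7071, -0.2357]], R = [[1.4142, -3.5355], [0.0000, 2.1213]]

w_1 = (-1, 0, -1); ‖w_1‖ = 1.4142, so e_1 = (-0.7071, 0.0000, -0.7071).
e_1·w_2 = (-0.7071)·3 + 0.0000·(-2) + (-0.7071)·2 = -3.5355.
u_2 = w_2 + 3.5355·e_1 = (0.5000, -2.0000, -0.5000).
‖u_2‖ = 2.1213, so e_2 = (0.2357, -0.9428, -0.2357).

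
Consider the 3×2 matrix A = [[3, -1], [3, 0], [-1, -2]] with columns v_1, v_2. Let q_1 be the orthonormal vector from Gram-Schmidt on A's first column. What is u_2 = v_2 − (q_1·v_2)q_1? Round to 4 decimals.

q_1 = v_1/‖v_1‖ = (3, 3, -1)/4.3589 = (0.6882, 0.6882, -0.2294).
r_{12} = q_1·v_2 = -0.2294.
u_2 = v_2 + 0.2294·q_1 = (-0.8421, 0.1579, -2.0526).

u_2 = (-0.8421, 0.1579, -2.0526)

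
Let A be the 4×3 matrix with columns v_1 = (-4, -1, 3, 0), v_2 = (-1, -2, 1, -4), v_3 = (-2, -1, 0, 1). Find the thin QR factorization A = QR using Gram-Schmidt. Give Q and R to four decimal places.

v_1 = (-4, -1, 3, 0); ‖v_1‖ = 5.0990, so e_1 = (-0.7845, -0.1961, 0.5883, 0.0000).
e_1·v_2 = (-0.7845)·(-1) + (-0.1961)·(-2) + 0.5883·1 + 0.0000·(-4) = 1.7650.
u_2 = v_2 − 1.7650·e_1 = (0.3846, -1.6538, -0.0385, -4.0000).
‖u_2‖ = 4.3456, so e_2 = (0.0885, -0.3806, -0.0089, -0.9205).
e_1·v_3 = (-0.7845)·(-2) + (-0.1961)·(-1) + 0.5883·0 + 0.0000·1 = 1.7650; e_2·v_3 = 0.0885·(-2) + (-0.3806)·(-1) + (-0.0089)·0 + (-0.9205)·1 = -0.7169.
u_3 = v_3 − 1.7650·e_1 + 0.7169·e_2 = (-0.5519, -0.9267, -1.0448, 0.3401).
‖u_3‖ = 1.5397, so e_3 = (-0.3585, -0.6019, -0.6786, 0.2209).

Q = [[-0.7845, 0.0885, -0.3585], [-0.1961, -0.3806, -0.6019], [0.5883, -0.0089, -0.6786], [0.0000, -0.9205, 0.2209]], R = [[5.0990, 1.7650, 1.7650], [0.0000, 4.3456, -0.7169], [0.0000, 0.0000, 1.5397]]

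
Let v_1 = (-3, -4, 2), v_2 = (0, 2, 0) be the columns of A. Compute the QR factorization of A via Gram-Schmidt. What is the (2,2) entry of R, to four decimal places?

e_1 = v_1/‖v_1‖ = (-3, -4, 2)/5.3852 = (-0.5571, -0.7428, 0.3714).
r_{12} = e_1·v_2 = -1.4856.
u_2 = v_2 + 1.4856·e_1 = (-0.8276, 0.8966, 0.5517).
r_{22} = ‖u_2‖ = 1.3391.

r_{22} = 1.3391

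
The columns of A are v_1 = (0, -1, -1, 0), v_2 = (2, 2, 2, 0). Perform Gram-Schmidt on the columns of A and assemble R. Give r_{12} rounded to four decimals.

v_1 = (0, -1, -1, 0); ‖v_1‖ = 1.4142, so e_1 = (0.0000, -0.7071, -0.7071, 0.0000).
r_{12} = e_1·v_2 = -2.8284.

r_{12} = -2.8284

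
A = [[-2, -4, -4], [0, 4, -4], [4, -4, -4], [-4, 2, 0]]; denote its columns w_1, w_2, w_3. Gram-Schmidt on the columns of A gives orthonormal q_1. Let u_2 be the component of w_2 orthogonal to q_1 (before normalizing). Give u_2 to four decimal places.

u_2 = (-4.8889, 4.0000, -2.2222, 0.2222)

w_1 = (-2, 0, 4, -4); ‖w_1‖ = 6.0000, so q_1 = (-0.3333, 0.0000, 0.6667, -0.6667).
q_1·w_2 = (-0.3333)·(-4) + 0.0000·4 + 0.6667·(-4) + (-0.6667)·2 = -2.6667.
u_2 = w_2 + 2.6667·q_1 = (-4.8889, 4.0000, -2.2222, 0.2222).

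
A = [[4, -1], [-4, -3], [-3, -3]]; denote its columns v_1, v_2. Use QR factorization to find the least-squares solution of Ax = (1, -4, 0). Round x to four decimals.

v_1 = (4, -4, -3); ‖v_1‖ = 6.4031, so e_1 = (0.6247, -0.6247, -0.4685).
e_1·v_2 = 0.6247·(-1) + (-0.6247)·(-3) + (-0.4685)·(-3) = 2.6550.
u_2 = v_2 − 2.6550·e_1 = (-2.6585, -1.3415, -1.7561).
‖u_2‖ = 3.4571, so e_2 = (-0.7690, -0.3880, -0.5080).
Qᵀb = (3.1235, 0.7831).
Back-substitute: x_2 = 0.7831/3.4571 = 0.2265.
x_1 = (3.1235 − 2.6550·0.2265)/6.4031 = 0.3939.

x = (0.3939, 0.2265)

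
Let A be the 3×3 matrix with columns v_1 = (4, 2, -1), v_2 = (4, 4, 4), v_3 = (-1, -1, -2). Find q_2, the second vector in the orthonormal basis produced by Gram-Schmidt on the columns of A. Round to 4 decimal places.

v_1 = (4, 2, -1); ‖v_1‖ = 4.5826, so q_1 = (0.8729, 0.4364, -0.2182).
q_1·v_2 = 0.8729·4 + 0.4364·4 + (-0.2182)·4 = 4.3644.
u_2 = v_2 − 4.3644·q_1 = (0.1905, 2.0952, 4.9524).
‖u_2‖ = 5.3807, so q_2 = (0.0354, 0.3894, 0.9204).

q_2 = (0.0354, 0.3894, 0.9204)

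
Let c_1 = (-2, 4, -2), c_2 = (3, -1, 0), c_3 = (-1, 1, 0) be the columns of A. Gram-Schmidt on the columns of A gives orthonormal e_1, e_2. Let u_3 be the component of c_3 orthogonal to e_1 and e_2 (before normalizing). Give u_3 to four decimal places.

c_1 = (-2, 4, -2); ‖c_1‖ = 4.8990, so e_1 = (-0.4082, 0.8165, -0.4082).
e_1·c_2 = (-0.4082)·3 + 0.8165·(-1) + (-0.4082)·0 = -2.0412.
u_2 = c_2 + 2.0412·e_1 = (2.1667, 0.6667, -0.8333).
‖u_2‖ = 2.4152, so e_2 = (0.8971, 0.2760, -0.3450).
e_1·c_3 = (-0.4082)·(-1) + 0.8165·1 + (-0.4082)·0 = 1.2247; e_2·c_3 = 0.8971·(-1) + 0.2760·1 + (-0.3450)·0 = -0.6211.
u_3 = c_3 − 1.2247·e_1 + 0.6211·e_2 = (0.0571, 0.1714, 0.2857).

u_3 = (0.0571, 0.1714, 0.2857)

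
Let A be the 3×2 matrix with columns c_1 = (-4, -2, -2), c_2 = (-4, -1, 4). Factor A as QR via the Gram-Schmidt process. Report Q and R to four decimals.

c_1 = (-4, -2, -2); ‖c_1‖ = 4.8990, so e_1 = (-0.8165, -0.4082, -0.4082).
e_1·c_2 = (-0.8165)·(-4) + (-0.4082)·(-1) + (-0.4082)·4 = 2.0412.
u_2 = c_2 − 2.0412·e_1 = (-2.3333, -0.1667, 4.8333).
‖u_2‖ = 5.3697, so e_2 = (-0.4345, -0.0310, 0.9001).

Q = [[-0.8165, -0.4345], [-0.4082, -0.0310], [-0.4082, 0.9001]], R = [[4.8990, 2.0412], [0.0000, 5.3697]]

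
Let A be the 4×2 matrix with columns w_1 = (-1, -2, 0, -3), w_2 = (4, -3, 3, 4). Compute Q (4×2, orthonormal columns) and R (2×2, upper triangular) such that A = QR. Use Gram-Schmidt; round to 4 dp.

w_1 = (-1, -2, 0, -3); ‖w_1‖ = 3.7417, so q_1 = (-0.2673, -0.5345, 0.0000, -0.8018).
q_1·w_2 = (-0.2673)·4 + (-0.5345)·(-3) + 0.0000·3 + (-0.8018)·4 = -2.6726.
u_2 = w_2 + 2.6726·q_1 = (3.2857, -4.4286, 3.0000, 1.8571).
‖u_2‖ = 6.5465, so q_2 = (0.5019, -0.6765, 0.4583, 0.2837).

Q = [[-0.2673, 0.5019], [-0.5345, -0.6765], [0.0000, 0.4583], [-0.8018, 0.2837]], R = [[3.7417, -2.6726], [0.0000, 6.5465]]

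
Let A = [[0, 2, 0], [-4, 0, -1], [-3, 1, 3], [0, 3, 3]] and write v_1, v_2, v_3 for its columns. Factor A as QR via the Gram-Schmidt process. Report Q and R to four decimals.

Q = [[0.0000, 0.5415, -0.5743], [-0.8000, -0.1300, -0.4806], [-0.6000, 0.1733, 0.6408], [0.0000, 0.8123, 0.1693]], R = [[5.0000, -0.6000, -1.0000], [0.0000, 3.6932, 3.0867], [0.0000, 0.0000, 2.9107]]

v_1 = (0, -4, -3, 0); ‖v_1‖ = 5.0000, so e_1 = (0.0000, -0.8000, -0.6000, 0.0000).
e_1·v_2 = 0.0000·2 + (-0.8000)·0 + (-0.6000)·1 + 0.0000·3 = -0.6000.
u_2 = v_2 + 0.6000·e_1 = (2.0000, -0.4800, 0.6400, 3.0000).
‖u_2‖ = 3.6932, so e_2 = (0.5415, -0.1300, 0.1733, 0.8123).
e_1·v_3 = 0.0000·0 + (-0.8000)·(-1) + (-0.6000)·3 + 0.0000·3 = -1.0000; e_2·v_3 = 0.5415·0 + (-0.1300)·(-1) + 0.1733·3 + 0.8123·3 = 3.0867.
u_3 = v_3 + 1.0000·e_1 − 3.0867·e_2 = (-1.6716, -1.3988, 1.8651, 0.4927).
‖u_3‖ = 2.9107, so e_3 = (-0.5743, -0.4806, 0.6408, 0.1693).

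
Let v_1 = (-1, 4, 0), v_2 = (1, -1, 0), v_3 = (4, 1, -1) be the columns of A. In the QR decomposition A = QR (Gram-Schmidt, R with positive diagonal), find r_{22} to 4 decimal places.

r_{22} = 0.7276

v_1 = (-1, 4, 0); ‖v_1‖ = 4.1231, so e_1 = (-0.2425, 0.9701, 0.0000).
e_1·v_2 = (-0.2425)·1 + 0.9701·(-1) + 0.0000·0 = -1.2127.
u_2 = v_2 + 1.2127·e_1 = (0.7059, 0.1765, 0.0000).
r_{22} = ‖u_2‖ = 0.7276.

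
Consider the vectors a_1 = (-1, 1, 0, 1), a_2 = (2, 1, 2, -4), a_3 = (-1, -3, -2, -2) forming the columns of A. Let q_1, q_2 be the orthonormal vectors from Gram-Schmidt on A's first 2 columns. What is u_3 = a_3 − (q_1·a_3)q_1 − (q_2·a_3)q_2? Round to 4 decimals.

u_3 = (-2.1800, -0.4400, -1.0800, -1.7400)

q_1 = a_1/‖a_1‖ = (-1, 1, 0, 1)/1.7321 = (-0.5774, 0.5774, 0.0000, 0.5774).
r_{12} = q_1·a_2 = -2.8868.
u_2 = a_2 + 2.8868·q_1 = (0.3333, 2.6667, 2.0000, -2.3333).
‖u_2‖ = 4.0825, so q_2 = (0.0816, 0.6532, 0.4899, -0.5715).
r_{13} = q_1·a_3 = -2.3094; r_{23} = q_2·a_3 = -1.8779.
u_3 = a_3 + 2.3094·q_1 + 1.8779·q_2 = (-2.1800, -0.4400, -1.0800, -1.7400).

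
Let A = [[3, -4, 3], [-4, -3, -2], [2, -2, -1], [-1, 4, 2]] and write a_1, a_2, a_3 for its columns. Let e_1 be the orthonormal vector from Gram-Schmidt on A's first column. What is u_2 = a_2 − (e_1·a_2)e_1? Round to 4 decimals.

a_1 = (3, -4, 2, -1); ‖a_1‖ = 5.4772, so e_1 = (0.5477, -0.7303, 0.3651, -0.1826).
e_1·a_2 = 0.5477·(-4) + (-0.7303)·(-3) + 0.3651·(-2) + (-0.1826)·4 = -1.4606.
u_2 = a_2 + 1.4606·e_1 = (-3.2000, -4.0667, -1.4667, 3.7333).

u_2 = (-3.2000, -4.0667, -1.4667, 3.7333)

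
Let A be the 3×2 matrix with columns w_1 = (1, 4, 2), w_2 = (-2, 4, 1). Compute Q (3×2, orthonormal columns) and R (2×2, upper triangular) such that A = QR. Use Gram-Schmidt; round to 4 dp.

Q = [[0.2182, -0.9305], [0.8729, 0.3209], [0.4364, -0.1765]], R = [[4.5826, 3.4915], [0.0000, 2.9681]]

e_1 = w_1/‖w_1‖ = (1, 4, 2)/4.5826 = (0.2182, 0.8729, 0.4364).
r_{12} = e_1·w_2 = 3.4915.
u_2 = w_2 − 3.4915·e_1 = (-2.7619, 0.9524, -0.5238).
‖u_2‖ = 2.9681, so e_2 = (-0.9305, 0.3209, -0.1765).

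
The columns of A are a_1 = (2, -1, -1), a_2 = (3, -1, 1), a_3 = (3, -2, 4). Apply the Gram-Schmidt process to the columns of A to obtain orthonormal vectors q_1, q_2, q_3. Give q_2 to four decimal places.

q_1 = a_1/‖a_1‖ = (2, -1, -1)/2.4495 = (0.8165, -0.4082, -0.4082).
r_{12} = q_1·a_2 = 2.4495.
u_2 = a_2 − 2.4495·q_1 = (1.0000, 0.0000, 2.0000).
‖u_2‖ = 2.2361, so q_2 = (0.4472, 0.0000, 0.8944).

q_2 = (0.4472, 0.0000, 0.8944)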